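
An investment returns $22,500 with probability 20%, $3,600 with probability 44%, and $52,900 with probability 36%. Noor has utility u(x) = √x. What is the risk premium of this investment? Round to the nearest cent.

$5,751.36

E[u] = 0.2·√22500 + 0.44·√3600 + 0.36·√52900 = 0.2·150 + 0.44·60 + 0.36·230 = 139.2
CE = (139.2)² = 19376.64
Risk premium = EV − CE = 25128 − 19376.64 = 5751.36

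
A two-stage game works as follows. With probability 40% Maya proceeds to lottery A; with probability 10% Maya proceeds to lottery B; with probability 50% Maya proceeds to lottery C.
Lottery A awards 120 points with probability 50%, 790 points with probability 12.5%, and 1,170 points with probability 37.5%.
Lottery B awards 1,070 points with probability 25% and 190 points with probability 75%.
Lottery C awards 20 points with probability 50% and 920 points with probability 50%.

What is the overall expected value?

515 points

EV(A) = 0.5 × 120 + 0.125 × 790 + 0.375 × 1170 = 60 + 98.75 + 438.75 = 597.5
EV(B) = 0.25 × 1070 + 0.75 × 190 = 267.5 + 142.5 = 410
EV(C) = 0.5 × 20 + 0.5 × 920 = 10 + 460 = 470
Overall = 0.4 × 597.5 + 0.1 × 410 + 0.5 × 470 = 239 + 41 + 235 = 515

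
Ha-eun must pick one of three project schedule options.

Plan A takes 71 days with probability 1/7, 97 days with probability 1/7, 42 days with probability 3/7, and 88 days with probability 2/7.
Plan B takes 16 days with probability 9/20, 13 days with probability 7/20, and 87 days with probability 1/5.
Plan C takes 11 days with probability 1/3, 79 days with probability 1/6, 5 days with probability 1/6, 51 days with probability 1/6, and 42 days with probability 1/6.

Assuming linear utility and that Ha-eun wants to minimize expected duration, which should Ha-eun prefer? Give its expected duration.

Plan B (29.15 days)

Plan A = 1/7 × 71 + 1/7 × 97 + 3/7 × 42 + 2/7 × 88 = 10.1429 + 13.8571 + 18 + 25.1429 = 67.1429
Plan B = 9/20 × 16 + 7/20 × 13 + 1/5 × 87 = 7.2 + 4.55 + 17.4 = 29.15
Plan C = 1/3 × 11 + 1/6 × 79 + 1/6 × 5 + 1/6 × 51 + 1/6 × 42 = 3.6667 + 13.1667 + 0.8333 + 8.5 + 7 = 33.1667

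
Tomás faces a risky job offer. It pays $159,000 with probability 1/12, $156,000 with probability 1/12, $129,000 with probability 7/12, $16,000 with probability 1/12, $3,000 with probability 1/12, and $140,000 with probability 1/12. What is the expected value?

$114,750

EV = 1/12 × 159000 + 1/12 × 156000 + 7/12 × 129000 + 1/12 × 16000 + 1/12 × 3000 + 1/12 × 140000 = 13250 + 13000 + 75250 + 1333.3333 + 250 + 11666.6667 = 114750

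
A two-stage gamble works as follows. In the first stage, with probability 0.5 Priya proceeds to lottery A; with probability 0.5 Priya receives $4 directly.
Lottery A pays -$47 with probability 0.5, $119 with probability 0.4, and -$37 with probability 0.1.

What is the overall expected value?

EV(A) = 0.5 × (-47) + 0.4 × 119 + 0.1 × (-37) = -23.5 + 47.6 − 3.7 = 20.4
Branch B: 4 (certain)
Overall = 0.5 × 20.4 + 0.5 × 4 = 10.2 + 2 = 12.2

$12.20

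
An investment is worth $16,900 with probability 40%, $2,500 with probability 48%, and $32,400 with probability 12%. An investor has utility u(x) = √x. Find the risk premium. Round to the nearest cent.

E[u] = 0.4·√16900 + 0.48·√2500 + 0.12·√32400 = 0.4·130 + 0.48·50 + 0.12·180 = 97.6
CE = (97.6)² = 9525.76
Risk premium = EV − CE = 11848 − 9525.76 = 2322.24

$2,322.24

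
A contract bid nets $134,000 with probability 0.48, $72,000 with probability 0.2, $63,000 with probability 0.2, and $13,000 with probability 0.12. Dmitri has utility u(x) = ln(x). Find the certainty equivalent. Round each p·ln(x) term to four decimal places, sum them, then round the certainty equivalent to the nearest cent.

$76,918.37

E[u] = 0.48·ln(134000) + 0.2·ln(72000) + 0.2·ln(63000) + 0.12·ln(13000) = 5.6667 + 2.2369 + 2.2102 + 1.1367 = 11.2505
CE = e^11.2505 ≈ 76918.37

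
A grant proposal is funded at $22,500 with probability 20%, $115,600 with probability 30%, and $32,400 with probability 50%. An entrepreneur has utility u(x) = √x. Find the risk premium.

E[u] = 0.2·√22500 + 0.3·√115600 + 0.5·√32400 = 0.2·150 + 0.3·340 + 0.5·180 = 222
CE = (222)² = 49284
Risk premium = EV − CE = 55380 − 49284 = 6096

$6,096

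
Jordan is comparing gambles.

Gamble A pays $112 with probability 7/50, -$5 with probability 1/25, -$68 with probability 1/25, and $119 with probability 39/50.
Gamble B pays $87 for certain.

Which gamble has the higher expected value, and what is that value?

Gamble A ($105.58)

Gamble A = 7/50 × 112 + 1/25 × (-5) + 1/25 × (-68) + 39/50 × 119 = 15.68 − 0.2 − 2.72 + 92.82 = 105.58
Gamble B: 87 (certain)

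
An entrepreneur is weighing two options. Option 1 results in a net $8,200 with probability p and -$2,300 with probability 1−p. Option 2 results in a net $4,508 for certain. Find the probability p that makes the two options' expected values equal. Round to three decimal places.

p = 0.648

p·8200 + (1−p)·(-2300) = 4508
10500p − 2300 = 4508
p = (4508 + 2300) / 10500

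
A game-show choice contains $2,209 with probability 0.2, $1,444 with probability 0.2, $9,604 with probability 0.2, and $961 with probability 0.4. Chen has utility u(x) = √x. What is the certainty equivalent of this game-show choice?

E[u] = 0.2·√2209 + 0.2·√1444 + 0.2·√9604 + 0.4·√961 = 0.2·47 + 0.2·38 + 0.2·98 + 0.4·31 = 49
CE = (49)² = 2401

$2,401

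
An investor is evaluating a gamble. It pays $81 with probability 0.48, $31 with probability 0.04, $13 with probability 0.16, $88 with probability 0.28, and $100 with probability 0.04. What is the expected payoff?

$70.84

EV = 0.48 × 81 + 0.04 × 31 + 0.16 × 13 + 0.28 × 88 + 0.04 × 100 = 38.88 + 1.24 + 2.08 + 24.64 + 4 = 70.84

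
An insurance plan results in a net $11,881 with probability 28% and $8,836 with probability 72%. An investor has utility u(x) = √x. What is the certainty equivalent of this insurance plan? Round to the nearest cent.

$9,643.24

E[u] = 0.28·√11881 + 0.72·√8836 = 0.28·109 + 0.72·94 = 98.2
CE = (98.2)² = 9643.24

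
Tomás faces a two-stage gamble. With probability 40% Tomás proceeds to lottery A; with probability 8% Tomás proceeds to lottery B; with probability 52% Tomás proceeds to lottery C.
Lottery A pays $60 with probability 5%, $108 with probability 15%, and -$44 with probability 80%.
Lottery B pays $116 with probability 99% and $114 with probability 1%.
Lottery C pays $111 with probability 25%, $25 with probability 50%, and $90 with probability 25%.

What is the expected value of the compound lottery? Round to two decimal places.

EV(A) = 0.05 × 60 + 0.15 × 108 + 0.8 × (-44) = 3 + 16.2 − 35.2 = -16
EV(B) = 0.99 × 116 + 0.01 × 114 = 114.84 + 1.14 = 115.98
EV(C) = 0.25 × 111 + 0.5 × 25 + 0.25 × 90 = 27.75 + 12.5 + 22.5 = 62.75
Overall = 0.4 × (-16) + 0.08 × 115.98 + 0.52 × 62.75 = -6.4 + 9.2784 + 32.63 = 35.5084

$35.51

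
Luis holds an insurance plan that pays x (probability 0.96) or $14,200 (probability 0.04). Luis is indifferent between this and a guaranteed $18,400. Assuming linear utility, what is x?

0.96·x + 0.04·14200 = 18400
0.96·x = 18400 − 568 = 17832
x = 17832 / 0.96 = 18575

x = $18,575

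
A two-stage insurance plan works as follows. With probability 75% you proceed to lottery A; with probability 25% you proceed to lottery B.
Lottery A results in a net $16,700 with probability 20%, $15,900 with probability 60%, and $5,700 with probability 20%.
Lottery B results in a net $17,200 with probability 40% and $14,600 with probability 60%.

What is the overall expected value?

EV(A) = 0.2 × 16700 + 0.6 × 15900 + 0.2 × 5700 = 3340 + 9540 + 1140 = 14020
EV(B) = 0.4 × 17200 + 0.6 × 14600 = 6880 + 8760 = 15640
Overall = 0.75 × 14020 + 0.25 × 15640 = 10515 + 3910 = 14425

$14,425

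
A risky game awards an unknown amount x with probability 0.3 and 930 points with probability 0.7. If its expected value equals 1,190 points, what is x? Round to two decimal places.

0.3·x + 0.7·930 = 1190
0.3·x = 1190 − 651 = 539
x = 539 / 0.3 = 1796.6667

x = 1796.67 points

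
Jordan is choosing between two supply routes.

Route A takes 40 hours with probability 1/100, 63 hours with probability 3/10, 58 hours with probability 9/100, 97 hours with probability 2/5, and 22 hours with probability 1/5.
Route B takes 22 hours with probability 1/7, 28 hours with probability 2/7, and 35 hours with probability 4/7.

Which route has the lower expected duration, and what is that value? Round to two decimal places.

Route B (31.14 hours)

Route A = 1/100 × 40 + 3/10 × 63 + 9/100 × 58 + 2/5 × 97 + 1/5 × 22 = 0.4 + 18.9 + 5.22 + 38.8 + 4.4 = 67.72
Route B = 1/7 × 22 + 2/7 × 28 + 4/7 × 35 = 3.1429 + 8 + 20 = 31.1429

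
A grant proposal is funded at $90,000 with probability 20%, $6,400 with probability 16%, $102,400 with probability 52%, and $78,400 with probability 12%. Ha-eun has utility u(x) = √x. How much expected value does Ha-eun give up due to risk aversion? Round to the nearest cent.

E[u] = 0.2·√90000 + 0.16·√6400 + 0.52·√102400 + 0.12·√78400 = 0.2·300 + 0.16·80 + 0.52·320 + 0.12·280 = 272.8
CE = (272.8)² = 74419.84
Risk premium = EV − CE = 81680 − 74419.84 = 7260.16

$7,260.16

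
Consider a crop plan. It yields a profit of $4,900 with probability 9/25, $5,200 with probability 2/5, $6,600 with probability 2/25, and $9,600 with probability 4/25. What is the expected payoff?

EV = 9/25 × 4900 + 2/5 × 5200 + 2/25 × 6600 + 4/25 × 9600 = 1764 + 2080 + 528 + 1536 = 5908

$5,908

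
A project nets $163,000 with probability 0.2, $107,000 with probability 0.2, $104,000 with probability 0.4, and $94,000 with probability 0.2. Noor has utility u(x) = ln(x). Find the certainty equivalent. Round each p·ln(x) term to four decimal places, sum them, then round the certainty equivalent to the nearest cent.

$112,139.62

E[u] = 0.2·ln(163000) + 0.2·ln(107000) + 0.4·ln(104000) + 0.2·ln(94000) = 2.4003 + 2.3161 + 4.6209 + 2.2902 = 11.6275
CE = e^11.6275 ≈ 112139.62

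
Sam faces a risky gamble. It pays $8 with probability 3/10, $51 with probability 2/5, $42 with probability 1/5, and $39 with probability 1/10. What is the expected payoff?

$35.10

EV = 3/10 × 8 + 2/5 × 51 + 1/5 × 42 + 1/10 × 39 = 2.4 + 20.4 + 8.4 + 3.9 = 35.1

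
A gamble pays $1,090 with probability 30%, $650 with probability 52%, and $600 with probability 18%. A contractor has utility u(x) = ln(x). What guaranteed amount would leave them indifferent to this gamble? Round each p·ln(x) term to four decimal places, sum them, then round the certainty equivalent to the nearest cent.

E[u] = 0.3·ln(1090) + 0.52·ln(650) + 0.18·ln(600) = 2.0982 + 3.3680 + 1.1514 = 6.6176
CE = e^6.6176 ≈ 748.15

$748.15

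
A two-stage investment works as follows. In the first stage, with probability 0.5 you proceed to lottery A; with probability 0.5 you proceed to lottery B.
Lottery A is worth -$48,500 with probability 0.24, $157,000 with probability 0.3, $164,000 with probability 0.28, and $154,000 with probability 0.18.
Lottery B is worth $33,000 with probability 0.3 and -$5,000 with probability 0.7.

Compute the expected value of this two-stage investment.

EV(A) = 0.24 × (-48500) + 0.3 × 157000 + 0.28 × 164000 + 0.18 × 154000 = -11640 + 47100 + 45920 + 27720 = 109100
EV(B) = 0.3 × 33000 + 0.7 × (-5000) = 9900 − 3500 = 6400
Overall = 0.5 × 109100 + 0.5 × 6400 = 54550 + 3200 = 57750

$57,750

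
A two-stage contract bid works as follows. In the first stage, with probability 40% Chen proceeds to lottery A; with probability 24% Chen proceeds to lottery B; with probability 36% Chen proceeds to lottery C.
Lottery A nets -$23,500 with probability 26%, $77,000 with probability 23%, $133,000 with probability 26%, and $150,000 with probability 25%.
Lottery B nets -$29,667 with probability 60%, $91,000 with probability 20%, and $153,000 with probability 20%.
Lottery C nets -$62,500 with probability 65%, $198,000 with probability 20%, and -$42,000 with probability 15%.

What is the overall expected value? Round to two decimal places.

$38,274.95

EV(A) = 0.26 × (-23500) + 0.23 × 77000 + 0.26 × 133000 + 0.25 × 150000 = -6110 + 17710 + 34580 + 37500 = 83680
EV(B) = 0.6 × (-29667) + 0.2 × 91000 + 0.2 × 153000 = -17800.2 + 18200 + 30600 = 30999.8
EV(C) = 0.65 × (-62500) + 0.2 × 198000 + 0.15 × (-42000) = -40625 + 39600 − 6300 = -7325
Overall = 0.4 × 83680 + 0.24 × 30999.8 + 0.36 × (-7325) = 33472 + 7439.952 − 2637 = 38274.952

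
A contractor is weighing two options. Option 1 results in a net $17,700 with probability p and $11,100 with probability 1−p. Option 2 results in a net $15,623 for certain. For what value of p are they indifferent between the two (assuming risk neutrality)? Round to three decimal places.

p·17700 + (1−p)·11100 = 15623
6600p + 11100 = 15623
p = (15623 − 11100) / 6600

p = 0.685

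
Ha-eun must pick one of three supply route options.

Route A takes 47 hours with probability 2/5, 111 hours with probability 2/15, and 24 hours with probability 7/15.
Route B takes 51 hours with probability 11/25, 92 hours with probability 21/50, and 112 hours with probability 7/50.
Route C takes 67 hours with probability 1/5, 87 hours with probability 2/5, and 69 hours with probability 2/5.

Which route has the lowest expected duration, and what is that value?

Route A (44.8 hours)

Route A = 2/5 × 47 + 2/15 × 111 + 7/15 × 24 = 18.8 + 14.8 + 11.2 = 44.8
Route B = 11/25 × 51 + 21/50 × 92 + 7/50 × 112 = 22.44 + 38.64 + 15.68 = 76.76
Route C = 1/5 × 67 + 2/5 × 87 + 2/5 × 69 = 13.4 + 34.8 + 27.6 = 75.8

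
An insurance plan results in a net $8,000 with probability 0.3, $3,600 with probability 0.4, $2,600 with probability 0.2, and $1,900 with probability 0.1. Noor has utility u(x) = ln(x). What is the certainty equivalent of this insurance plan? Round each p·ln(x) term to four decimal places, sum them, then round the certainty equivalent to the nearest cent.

E[u] = 0.3·ln(8000) + 0.4·ln(3600) + 0.2·ln(2600) + 0.1·ln(1900) = 2.6962 + 3.2755 + 1.5727 + 0.7550 = 8.2994
CE = e^8.2994 ≈ 4021.46

$4,021.46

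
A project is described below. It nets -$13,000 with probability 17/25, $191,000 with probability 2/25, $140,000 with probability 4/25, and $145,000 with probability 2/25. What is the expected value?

$40,440

EV = 17/25 × (-13000) + 2/25 × 191000 + 4/25 × 140000 + 2/25 × 145000 = -8840 + 15280 + 22400 + 11600 = 40440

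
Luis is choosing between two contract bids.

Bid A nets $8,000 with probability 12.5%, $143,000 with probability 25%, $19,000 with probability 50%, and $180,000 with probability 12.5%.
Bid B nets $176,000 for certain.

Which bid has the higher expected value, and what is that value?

Bid B ($176,000)

Bid A = 0.125 × 8000 + 0.25 × 143000 + 0.5 × 19000 + 0.125 × 180000 = 1000 + 35750 + 9500 + 22500 = 68750
Bid B: 176000 (certain)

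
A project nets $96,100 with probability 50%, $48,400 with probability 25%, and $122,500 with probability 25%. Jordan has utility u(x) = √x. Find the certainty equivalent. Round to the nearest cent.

E[u] = 0.5·√96100 + 0.25·√48400 + 0.25·√122500 = 0.5·310 + 0.25·220 + 0.25·350 = 297.5
CE = (297.5)² = 88506.25

$88,506.25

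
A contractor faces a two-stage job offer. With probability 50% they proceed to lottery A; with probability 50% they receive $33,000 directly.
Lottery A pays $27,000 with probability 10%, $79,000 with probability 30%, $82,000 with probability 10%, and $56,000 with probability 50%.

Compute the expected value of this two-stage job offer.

EV(A) = 0.1 × 27000 + 0.3 × 79000 + 0.1 × 82000 + 0.5 × 56000 = 2700 + 23700 + 8200 + 28000 = 62600
Branch B: 33000 (certain)
Overall = 0.5 × 62600 + 0.5 × 33000 = 31300 + 16500 = 47800

$47,800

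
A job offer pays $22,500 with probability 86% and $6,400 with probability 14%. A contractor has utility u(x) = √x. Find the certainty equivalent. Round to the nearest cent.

$19,656.04

E[u] = 0.86·√22500 + 0.14·√6400 = 0.86·150 + 0.14·80 = 140.2
CE = (140.2)² = 19656.04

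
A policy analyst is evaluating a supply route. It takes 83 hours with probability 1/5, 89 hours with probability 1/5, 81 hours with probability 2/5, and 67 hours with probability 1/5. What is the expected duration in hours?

80.2 hours

EV = 1/5 × 83 + 1/5 × 89 + 2/5 × 81 + 1/5 × 67 = 16.6 + 17.8 + 32.4 + 13.4 = 80.2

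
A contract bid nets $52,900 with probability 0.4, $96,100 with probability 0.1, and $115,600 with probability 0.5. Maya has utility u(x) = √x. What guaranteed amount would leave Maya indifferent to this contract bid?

$85,849

E[u] = 0.4·√52900 + 0.1·√96100 + 0.5·√115600 = 0.4·230 + 0.1·310 + 0.5·340 = 293
CE = (293)² = 85849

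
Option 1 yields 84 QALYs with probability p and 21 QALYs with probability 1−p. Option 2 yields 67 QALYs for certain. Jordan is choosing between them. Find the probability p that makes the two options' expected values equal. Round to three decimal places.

p·84 + (1−p)·21 = 67
63p + 21 = 67
p = (67 − 21) / 63

p = 0.730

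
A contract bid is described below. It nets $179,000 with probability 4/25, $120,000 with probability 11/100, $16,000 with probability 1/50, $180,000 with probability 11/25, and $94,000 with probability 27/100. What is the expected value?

EV = 4/25 × 179000 + 11/100 × 120000 + 1/50 × 16000 + 11/25 × 180000 + 27/100 × 94000 = 28640 + 13200 + 320 + 79200 + 25380 = 146740

$146,740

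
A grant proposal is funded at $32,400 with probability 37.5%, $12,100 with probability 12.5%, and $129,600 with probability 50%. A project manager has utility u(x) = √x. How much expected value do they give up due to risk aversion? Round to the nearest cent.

$10,210.94

E[u] = 0.375·√32400 + 0.125·√12100 + 0.5·√129600 = 0.375·180 + 0.125·110 + 0.5·360 = 261.25
CE = (261.25)² = 68251.5625
Risk premium = EV − CE = 78462.5 − 68251.5625 = 10210.9375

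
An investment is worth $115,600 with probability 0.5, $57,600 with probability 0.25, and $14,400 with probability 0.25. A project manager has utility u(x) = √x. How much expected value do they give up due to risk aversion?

E[u] = 0.5·√115600 + 0.25·√57600 + 0.25·√14400 = 0.5·340 + 0.25·240 + 0.25·120 = 260
CE = (260)² = 67600
Risk premium = EV − CE = 75800 − 67600 = 8200

$8,200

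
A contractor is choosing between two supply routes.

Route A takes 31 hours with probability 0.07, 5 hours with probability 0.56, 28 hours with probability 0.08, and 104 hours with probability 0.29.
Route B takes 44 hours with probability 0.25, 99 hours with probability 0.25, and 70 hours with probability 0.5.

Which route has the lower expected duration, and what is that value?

Route A (37.37 hours)

Route A = 0.07 × 31 + 0.56 × 5 + 0.08 × 28 + 0.29 × 104 = 2.17 + 2.8 + 2.24 + 30.16 = 37.37
Route B = 0.25 × 44 + 0.25 × 99 + 0.5 × 70 = 11 + 24.75 + 35 = 70.75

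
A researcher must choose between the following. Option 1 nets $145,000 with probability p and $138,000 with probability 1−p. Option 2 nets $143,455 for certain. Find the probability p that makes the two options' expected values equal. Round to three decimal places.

p·145000 + (1−p)·138000 = 143455
7000p + 138000 = 143455
p = (143455 − 138000) / 7000

p = 0.779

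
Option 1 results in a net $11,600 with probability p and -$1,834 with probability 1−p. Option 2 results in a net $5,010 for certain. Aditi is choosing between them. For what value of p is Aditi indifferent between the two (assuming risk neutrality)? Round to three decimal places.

p·11600 + (1−p)·(-1834) = 5010
13434p − 1834 = 5010
p = (5010 + 1834) / 13434

p = 0.509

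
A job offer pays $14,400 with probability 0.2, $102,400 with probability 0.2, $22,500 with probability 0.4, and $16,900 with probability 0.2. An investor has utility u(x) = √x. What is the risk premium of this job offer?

E[u] = 0.2·√14400 + 0.2·√102400 + 0.4·√22500 + 0.2·√16900 = 0.2·120 + 0.2·320 + 0.4·150 + 0.2·130 = 174
CE = (174)² = 30276
Risk premium = EV − CE = 35740 − 30276 = 5464

$5,464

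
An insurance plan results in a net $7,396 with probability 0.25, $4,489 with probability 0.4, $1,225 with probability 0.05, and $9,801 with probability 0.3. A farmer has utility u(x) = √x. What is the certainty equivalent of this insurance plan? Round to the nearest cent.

$6,360.06

E[u] = 0.25·√7396 + 0.4·√4489 + 0.05·√1225 + 0.3·√9801 = 0.25·86 + 0.4·67 + 0.05·35 + 0.3·99 = 79.75
CE = (79.75)² = 6360.0625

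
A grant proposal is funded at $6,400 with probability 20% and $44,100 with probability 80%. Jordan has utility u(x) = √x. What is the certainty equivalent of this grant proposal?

E[u] = 0.2·√6400 + 0.8·√44100 = 0.2·80 + 0.8·210 = 184
CE = (184)² = 33856

$33,856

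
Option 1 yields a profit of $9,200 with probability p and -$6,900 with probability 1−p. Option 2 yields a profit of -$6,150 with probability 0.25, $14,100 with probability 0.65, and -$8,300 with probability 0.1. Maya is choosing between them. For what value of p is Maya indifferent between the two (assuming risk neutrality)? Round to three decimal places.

p = 0.851

EV(Option 2) = 0.25 × (-6150) + 0.65 × 14100 + 0.1 × (-8300) = -1537.5 + 9165 − 830 = 6797.5
p·9200 + (1−p)·(-6900) = 6797.5
16100p − 6900 = 6797.5
p = (6797.5 + 6900) / 16100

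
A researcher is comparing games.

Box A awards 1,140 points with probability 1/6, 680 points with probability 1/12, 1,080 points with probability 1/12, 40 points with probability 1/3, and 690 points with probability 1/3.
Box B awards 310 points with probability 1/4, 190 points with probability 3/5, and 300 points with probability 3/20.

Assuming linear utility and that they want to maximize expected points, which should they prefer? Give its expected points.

Box A (580 points)

Box A = 1/6 × 1140 + 1/12 × 680 + 1/12 × 1080 + 1/3 × 40 + 1/3 × 690 = 190 + 56.6667 + 90 + 13.3333 + 230 = 580
Box B = 1/4 × 310 + 3/5 × 190 + 3/20 × 300 = 77.5 + 114 + 45 = 236.5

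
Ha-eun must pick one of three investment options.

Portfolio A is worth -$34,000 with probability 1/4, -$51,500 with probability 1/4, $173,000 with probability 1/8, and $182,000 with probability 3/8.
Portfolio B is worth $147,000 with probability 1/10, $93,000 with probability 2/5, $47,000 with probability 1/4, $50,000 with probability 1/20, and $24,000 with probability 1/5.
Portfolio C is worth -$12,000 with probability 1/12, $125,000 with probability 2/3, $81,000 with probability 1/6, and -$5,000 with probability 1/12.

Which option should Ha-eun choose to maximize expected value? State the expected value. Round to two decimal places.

Portfolio C ($95,416.67)

Portfolio A = 1/4 × (-34000) + 1/4 × (-51500) + 1/8 × 173000 + 3/8 × 182000 = -8500 − 12875 + 21625 + 68250 = 68500
Portfolio B = 1/10 × 147000 + 2/5 × 93000 + 1/4 × 47000 + 1/20 × 50000 + 1/5 × 24000 = 14700 + 37200 + 11750 + 2500 + 4800 = 70950
Portfolio C = 1/12 × (-12000) + 2/3 × 125000 + 1/6 × 81000 + 1/12 × (-5000) = -1000 + 83333.3333 + 13500 − 416.6667 = 95416.6667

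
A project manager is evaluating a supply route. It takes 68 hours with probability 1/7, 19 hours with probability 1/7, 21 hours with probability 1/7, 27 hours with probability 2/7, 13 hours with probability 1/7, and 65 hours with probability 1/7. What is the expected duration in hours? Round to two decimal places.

34.29 hours

EV = 1/7 × 68 + 1/7 × 19 + 1/7 × 21 + 2/7 × 27 + 1/7 × 13 + 1/7 × 65 = 9.7143 + 2.7143 + 3 + 7.7143 + 1.8571 + 9.2857 = 34.2857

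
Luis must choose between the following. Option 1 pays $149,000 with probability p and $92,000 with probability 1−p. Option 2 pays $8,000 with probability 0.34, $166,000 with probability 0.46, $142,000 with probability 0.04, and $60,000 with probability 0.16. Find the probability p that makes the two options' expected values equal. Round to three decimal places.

p = 0.041

EV(Option 2) = 0.34 × 8000 + 0.46 × 166000 + 0.04 × 142000 + 0.16 × 60000 = 2720 + 76360 + 5680 + 9600 = 94360
p·149000 + (1−p)·92000 = 94360
57000p + 92000 = 94360
p = (94360 − 92000) / 57000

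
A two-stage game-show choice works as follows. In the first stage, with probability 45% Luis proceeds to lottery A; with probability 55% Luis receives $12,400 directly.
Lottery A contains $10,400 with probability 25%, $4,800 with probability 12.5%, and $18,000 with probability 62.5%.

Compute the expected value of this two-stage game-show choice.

$13,322.50

EV(A) = 0.25 × 10400 + 0.125 × 4800 + 0.625 × 18000 = 2600 + 600 + 11250 = 14450
Branch B: 12400 (certain)
Overall = 0.45 × 14450 + 0.55 × 12400 = 6502.5 + 6820 = 13322.5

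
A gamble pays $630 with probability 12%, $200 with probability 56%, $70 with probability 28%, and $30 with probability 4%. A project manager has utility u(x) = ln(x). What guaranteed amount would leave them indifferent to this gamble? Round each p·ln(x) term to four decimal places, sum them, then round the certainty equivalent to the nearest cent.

E[u] = 0.12·ln(630) + 0.56·ln(200) + 0.28·ln(70) + 0.04·ln(30) = 0.7735 + 2.9671 + 1.1896 + 0.1360 = 5.0662
CE = e^5.0662 ≈ 158.57

$158.57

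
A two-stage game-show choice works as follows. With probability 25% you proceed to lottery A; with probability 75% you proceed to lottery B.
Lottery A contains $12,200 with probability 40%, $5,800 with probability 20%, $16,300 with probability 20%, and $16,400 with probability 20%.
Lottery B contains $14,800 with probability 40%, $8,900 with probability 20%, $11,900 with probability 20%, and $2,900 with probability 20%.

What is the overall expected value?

EV(A) = 0.4 × 12200 + 0.2 × 5800 + 0.2 × 16300 + 0.2 × 16400 = 4880 + 1160 + 3260 + 3280 = 12580
EV(B) = 0.4 × 14800 + 0.2 × 8900 + 0.2 × 11900 + 0.2 × 2900 = 5920 + 1780 + 2380 + 580 = 10660
Overall = 0.25 × 12580 + 0.75 × 10660 = 3145 + 7995 = 11140

$11,140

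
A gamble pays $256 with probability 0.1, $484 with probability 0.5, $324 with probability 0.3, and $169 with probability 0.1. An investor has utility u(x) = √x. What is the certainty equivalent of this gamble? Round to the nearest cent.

$372.49

E[u] = 0.1·√256 + 0.5·√484 + 0.3·√324 + 0.1·√169 = 0.1·16 + 0.5·22 + 0.3·18 + 0.1·13 = 19.3
CE = (19.3)² = 372.49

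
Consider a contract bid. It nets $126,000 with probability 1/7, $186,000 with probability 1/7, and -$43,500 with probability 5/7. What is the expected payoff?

$13,500

EV = 1/7 × 126000 + 1/7 × 186000 + 5/7 × (-43500) = 18000 + 26571.4286 − 31071.4286 = 13500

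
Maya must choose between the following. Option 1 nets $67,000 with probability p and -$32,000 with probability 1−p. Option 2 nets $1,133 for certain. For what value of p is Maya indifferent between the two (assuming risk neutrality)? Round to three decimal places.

p·67000 + (1−p)·(-32000) = 1133
99000p − 32000 = 1133
p = (1133 + 32000) / 99000

p = 0.335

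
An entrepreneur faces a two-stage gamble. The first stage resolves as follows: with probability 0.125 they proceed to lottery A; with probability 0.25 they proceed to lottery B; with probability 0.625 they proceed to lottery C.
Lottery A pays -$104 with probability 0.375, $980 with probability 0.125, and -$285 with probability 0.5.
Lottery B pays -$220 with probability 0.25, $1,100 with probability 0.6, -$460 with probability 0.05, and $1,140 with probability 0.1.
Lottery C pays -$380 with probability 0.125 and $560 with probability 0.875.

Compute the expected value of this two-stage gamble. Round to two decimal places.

$443.19

EV(A) = 0.375 × (-104) + 0.125 × 980 + 0.5 × (-285) = -39 + 122.5 − 142.5 = -59
EV(B) = 0.25 × (-220) + 0.6 × 1100 + 0.05 × (-460) + 0.1 × 1140 = -55 + 660 − 23 + 114 = 696
EV(C) = 0.125 × (-380) + 0.875 × 560 = -47.5 + 490 = 442.5
Overall = 0.125 × (-59) + 0.25 × 696 + 0.625 × 442.5 = -7.375 + 174 + 276.5625 = 443.1875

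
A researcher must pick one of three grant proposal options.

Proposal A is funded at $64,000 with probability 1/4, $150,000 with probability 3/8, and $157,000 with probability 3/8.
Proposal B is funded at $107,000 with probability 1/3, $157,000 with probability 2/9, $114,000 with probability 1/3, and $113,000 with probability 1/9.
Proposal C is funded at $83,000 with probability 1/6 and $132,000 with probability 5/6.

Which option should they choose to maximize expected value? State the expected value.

Proposal A = 1/4 × 64000 + 3/8 × 150000 + 3/8 × 157000 = 16000 + 56250 + 58875 = 131125
Proposal B = 1/3 × 107000 + 2/9 × 157000 + 1/3 × 114000 + 1/9 × 113000 = 35666.6667 + 34888.8889 + 38000 + 12555.5556 = 121111.1111
Proposal C = 1/6 × 83000 + 5/6 × 132000 = 13833.3333 + 110000 = 123833.3333

Proposal A ($131,125)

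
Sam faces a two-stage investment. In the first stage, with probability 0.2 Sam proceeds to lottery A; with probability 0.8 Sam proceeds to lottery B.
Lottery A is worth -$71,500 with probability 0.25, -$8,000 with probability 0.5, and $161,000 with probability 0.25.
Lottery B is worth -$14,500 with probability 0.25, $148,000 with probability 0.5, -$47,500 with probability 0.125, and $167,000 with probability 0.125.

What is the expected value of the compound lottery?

$71,925

EV(A) = 0.25 × (-71500) + 0.5 × (-8000) + 0.25 × 161000 = -17875 − 4000 + 40250 = 18375
EV(B) = 0.25 × (-14500) + 0.5 × 148000 + 0.125 × (-47500) + 0.125 × 167000 = -3625 + 74000 − 5937.5 + 20875 = 85312.5
Overall = 0.2 × 18375 + 0.8 × 85312.5 = 3675 + 68250 = 71925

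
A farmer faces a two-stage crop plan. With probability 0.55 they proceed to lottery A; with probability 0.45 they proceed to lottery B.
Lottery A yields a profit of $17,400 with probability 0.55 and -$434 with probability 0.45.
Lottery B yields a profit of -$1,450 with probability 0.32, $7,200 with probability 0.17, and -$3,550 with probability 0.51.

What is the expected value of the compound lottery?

$4,683.36

EV(A) = 0.55 × 17400 + 0.45 × (-434) = 9570 − 195.3 = 9374.7
EV(B) = 0.32 × (-1450) + 0.17 × 7200 + 0.51 × (-3550) = -464 + 1224 − 1810.5 = -1050.5
Overall = 0.55 × 9374.7 + 0.45 × (-1050.5) = 5156.085 − 472.725 = 4683.36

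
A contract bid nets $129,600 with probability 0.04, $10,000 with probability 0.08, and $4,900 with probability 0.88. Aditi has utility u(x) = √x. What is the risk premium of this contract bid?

$3,240

E[u] = 0.04·√129600 + 0.08·√10000 + 0.88·√4900 = 0.04·360 + 0.08·100 + 0.88·70 = 84
CE = (84)² = 7056
Risk premium = EV − CE = 10296 − 7056 = 3240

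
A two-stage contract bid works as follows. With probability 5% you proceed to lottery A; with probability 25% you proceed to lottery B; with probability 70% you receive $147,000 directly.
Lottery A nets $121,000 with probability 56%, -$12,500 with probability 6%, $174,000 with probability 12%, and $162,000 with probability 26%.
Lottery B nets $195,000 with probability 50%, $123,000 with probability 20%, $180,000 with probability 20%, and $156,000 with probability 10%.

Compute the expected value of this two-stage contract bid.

$152,825.50

EV(A) = 0.56 × 121000 + 0.06 × (-12500) + 0.12 × 174000 + 0.26 × 162000 = 67760 − 750 + 20880 + 42120 = 130010
EV(B) = 0.5 × 195000 + 0.2 × 123000 + 0.2 × 180000 + 0.1 × 156000 = 97500 + 24600 + 36000 + 15600 = 173700
Branch C: 147000 (certain)
Overall = 0.05 × 130010 + 0.25 × 173700 + 0.7 × 147000 = 6500.5 + 43425 + 102900 = 152825.5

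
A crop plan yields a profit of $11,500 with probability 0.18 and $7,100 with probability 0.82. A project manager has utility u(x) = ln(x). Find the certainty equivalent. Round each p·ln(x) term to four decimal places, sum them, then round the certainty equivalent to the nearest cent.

$7,743.43

E[u] = 0.18·ln(11500) + 0.82·ln(7100) = 1.6830 + 7.2716 = 8.9546
CE = e^8.9546 ≈ 7743.43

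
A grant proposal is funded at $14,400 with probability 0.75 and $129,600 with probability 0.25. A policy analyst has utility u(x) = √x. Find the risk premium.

$10,800

E[u] = 0.75·√14400 + 0.25·√129600 = 0.75·120 + 0.25·360 = 180
CE = (180)² = 32400
Risk premium = EV − CE = 43200 − 32400 = 10800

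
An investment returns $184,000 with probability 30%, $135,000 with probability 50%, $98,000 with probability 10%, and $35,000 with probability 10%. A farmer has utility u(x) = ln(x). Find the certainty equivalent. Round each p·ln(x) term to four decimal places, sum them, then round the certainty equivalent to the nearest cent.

$125,354.37

E[u] = 0.3·ln(184000) + 0.5·ln(135000) + 0.1·ln(98000) + 0.1·ln(35000) = 3.6368 + 5.9065 + 1.1493 + 1.0463 = 11.7389
CE = e^11.7389 ≈ 125354.37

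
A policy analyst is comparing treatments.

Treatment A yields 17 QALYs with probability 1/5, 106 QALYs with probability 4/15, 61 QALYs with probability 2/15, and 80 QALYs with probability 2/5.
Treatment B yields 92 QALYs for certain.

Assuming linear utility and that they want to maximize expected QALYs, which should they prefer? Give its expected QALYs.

Treatment B (92 QALYs)

Treatment A = 1/5 × 17 + 4/15 × 106 + 2/15 × 61 + 2/5 × 80 = 3.4 + 28.2667 + 8.1333 + 32 = 71.8
Treatment B: 92 (certain)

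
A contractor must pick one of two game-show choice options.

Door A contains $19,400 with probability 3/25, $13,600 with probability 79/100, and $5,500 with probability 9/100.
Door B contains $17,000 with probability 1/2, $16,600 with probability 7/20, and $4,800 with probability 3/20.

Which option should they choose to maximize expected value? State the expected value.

Door A = 3/25 × 19400 + 79/100 × 13600 + 9/100 × 5500 = 2328 + 10744 + 495 = 13567
Door B = 1/2 × 17000 + 7/20 × 16600 + 3/20 × 4800 = 8500 + 5810 + 720 = 15030

Door B ($15,030)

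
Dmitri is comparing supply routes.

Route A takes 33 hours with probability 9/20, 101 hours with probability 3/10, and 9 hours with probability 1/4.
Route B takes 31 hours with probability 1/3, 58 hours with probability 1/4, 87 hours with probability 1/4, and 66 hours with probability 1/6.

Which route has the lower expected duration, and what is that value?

Route A (47.4 hours)

Route A = 9/20 × 33 + 3/10 × 101 + 1/4 × 9 = 14.85 + 30.3 + 2.25 = 47.4
Route B = 1/3 × 31 + 1/4 × 58 + 1/4 × 87 + 1/6 × 66 = 10.3333 + 14.5 + 21.75 + 11 = 57.5833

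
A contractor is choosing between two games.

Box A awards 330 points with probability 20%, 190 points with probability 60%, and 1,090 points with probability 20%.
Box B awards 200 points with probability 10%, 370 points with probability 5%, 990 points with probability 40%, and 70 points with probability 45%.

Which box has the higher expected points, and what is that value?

Box A = 0.2 × 330 + 0.6 × 190 + 0.2 × 1090 = 66 + 114 + 218 = 398
Box B = 0.1 × 200 + 0.05 × 370 + 0.4 × 990 + 0.45 × 70 = 20 + 18.5 + 396 + 31.5 = 466

Box B (466 points)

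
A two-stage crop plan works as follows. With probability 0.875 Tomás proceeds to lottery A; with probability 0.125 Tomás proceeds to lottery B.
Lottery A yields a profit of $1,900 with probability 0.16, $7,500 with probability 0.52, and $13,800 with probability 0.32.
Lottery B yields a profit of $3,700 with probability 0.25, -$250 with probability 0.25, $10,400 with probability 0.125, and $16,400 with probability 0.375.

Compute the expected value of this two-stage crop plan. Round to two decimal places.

$8,581.56

EV(A) = 0.16 × 1900 + 0.52 × 7500 + 0.32 × 13800 = 304 + 3900 + 4416 = 8620
EV(B) = 0.25 × 3700 + 0.25 × (-250) + 0.125 × 10400 + 0.375 × 16400 = 925 − 62.5 + 1300 + 6150 = 8312.5
Overall = 0.875 × 8620 + 0.125 × 8312.5 = 7542.5 + 1039.0625 = 8581.5625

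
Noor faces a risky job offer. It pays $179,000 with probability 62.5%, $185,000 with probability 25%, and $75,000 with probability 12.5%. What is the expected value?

$167,500

EV = 0.625 × 179000 + 0.25 × 185000 + 0.125 × 75000 = 111875 + 46250 + 9375 = 167500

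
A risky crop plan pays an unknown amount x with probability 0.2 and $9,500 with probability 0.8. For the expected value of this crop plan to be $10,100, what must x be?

0.2·x + 0.8·9500 = 10100
0.2·x = 10100 − 7600 = 2500
x = 2500 / 0.2 = 12500

x = $12,500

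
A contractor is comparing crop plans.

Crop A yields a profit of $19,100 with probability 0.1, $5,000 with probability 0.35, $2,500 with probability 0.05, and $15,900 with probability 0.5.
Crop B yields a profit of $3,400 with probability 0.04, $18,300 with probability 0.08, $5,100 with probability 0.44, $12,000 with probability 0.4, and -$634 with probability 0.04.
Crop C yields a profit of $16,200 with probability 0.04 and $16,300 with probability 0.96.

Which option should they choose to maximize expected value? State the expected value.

Crop A = 0.1 × 19100 + 0.35 × 5000 + 0.05 × 2500 + 0.5 × 15900 = 1910 + 1750 + 125 + 7950 = 11735
Crop B = 0.04 × 3400 + 0.08 × 18300 + 0.44 × 5100 + 0.4 × 12000 + 0.04 × (-634) = 136 + 1464 + 2244 + 4800 − 25.36 = 8618.64
Crop C = 0.04 × 16200 + 0.96 × 16300 = 648 + 15648 = 16296

Crop C ($16,296)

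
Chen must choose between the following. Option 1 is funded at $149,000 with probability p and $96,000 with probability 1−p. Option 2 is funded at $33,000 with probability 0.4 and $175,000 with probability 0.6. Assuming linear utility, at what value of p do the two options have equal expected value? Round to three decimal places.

p = 0.419

EV(Option 2) = 0.4 × 33000 + 0.6 × 175000 = 13200 + 105000 = 118200
p·149000 + (1−p)·96000 = 118200
53000p + 96000 = 118200
p = (118200 − 96000) / 53000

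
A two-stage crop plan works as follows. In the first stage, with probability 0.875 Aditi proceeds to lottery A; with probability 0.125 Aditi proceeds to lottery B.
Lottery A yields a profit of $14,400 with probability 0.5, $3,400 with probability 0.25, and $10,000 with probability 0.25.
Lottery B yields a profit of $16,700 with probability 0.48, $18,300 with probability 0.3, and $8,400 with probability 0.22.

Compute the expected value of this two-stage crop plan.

EV(A) = 0.5 × 14400 + 0.25 × 3400 + 0.25 × 10000 = 7200 + 850 + 2500 = 10550
EV(B) = 0.48 × 16700 + 0.3 × 18300 + 0.22 × 8400 = 8016 + 5490 + 1848 = 15354
Overall = 0.875 × 10550 + 0.125 × 15354 = 9231.25 + 1919.25 = 11150.5

$11,150.50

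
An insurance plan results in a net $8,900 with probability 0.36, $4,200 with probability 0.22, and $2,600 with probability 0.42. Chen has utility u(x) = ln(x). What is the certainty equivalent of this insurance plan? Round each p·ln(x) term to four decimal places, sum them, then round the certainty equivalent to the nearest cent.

$4,499.85

E[u] = 0.36·ln(8900) + 0.22·ln(4200) + 0.42·ln(2600) = 3.2738 + 1.8354 + 3.3026 = 8.4118
CE = e^8.4118 ≈ 4499.85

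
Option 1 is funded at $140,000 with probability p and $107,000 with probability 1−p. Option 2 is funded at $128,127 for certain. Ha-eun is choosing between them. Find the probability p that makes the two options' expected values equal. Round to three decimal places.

p·140000 + (1−p)·107000 = 128127
33000p + 107000 = 128127
p = (128127 − 107000) / 33000

p = 0.640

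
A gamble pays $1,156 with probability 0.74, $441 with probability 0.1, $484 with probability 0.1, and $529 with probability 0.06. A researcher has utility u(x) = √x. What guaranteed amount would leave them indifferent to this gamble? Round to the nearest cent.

E[u] = 0.74·√1156 + 0.1·√441 + 0.1·√484 + 0.06·√529 = 0.74·34 + 0.1·21 + 0.1·22 + 0.06·23 = 30.84
CE = (30.84)² = 951.1056

$951.11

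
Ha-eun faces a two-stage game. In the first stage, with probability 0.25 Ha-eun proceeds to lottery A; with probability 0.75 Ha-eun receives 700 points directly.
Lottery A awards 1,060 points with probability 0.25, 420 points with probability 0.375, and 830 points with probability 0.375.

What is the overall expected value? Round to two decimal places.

708.44 points

EV(A) = 0.25 × 1060 + 0.375 × 420 + 0.375 × 830 = 265 + 157.5 + 311.25 = 733.75
Branch B: 700 (certain)
Overall = 0.25 × 733.75 + 0.75 × 700 = 183.4375 + 525 = 708.4375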